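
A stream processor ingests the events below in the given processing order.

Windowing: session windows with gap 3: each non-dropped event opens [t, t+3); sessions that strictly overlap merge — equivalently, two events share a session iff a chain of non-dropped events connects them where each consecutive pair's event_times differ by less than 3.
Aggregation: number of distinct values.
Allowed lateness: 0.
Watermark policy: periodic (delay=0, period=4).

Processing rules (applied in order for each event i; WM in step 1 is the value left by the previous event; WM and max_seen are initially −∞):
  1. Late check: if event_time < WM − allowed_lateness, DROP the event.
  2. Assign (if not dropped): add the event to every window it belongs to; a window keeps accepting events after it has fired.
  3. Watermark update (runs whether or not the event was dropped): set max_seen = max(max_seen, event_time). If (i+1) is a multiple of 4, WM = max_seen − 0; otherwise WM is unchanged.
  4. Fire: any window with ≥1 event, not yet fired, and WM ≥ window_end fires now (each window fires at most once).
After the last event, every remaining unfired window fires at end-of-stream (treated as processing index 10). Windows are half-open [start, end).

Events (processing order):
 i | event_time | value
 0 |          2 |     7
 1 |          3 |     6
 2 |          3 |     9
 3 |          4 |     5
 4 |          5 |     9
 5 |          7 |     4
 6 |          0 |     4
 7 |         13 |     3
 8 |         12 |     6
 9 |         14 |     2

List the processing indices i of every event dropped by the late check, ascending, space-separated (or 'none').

6 8

i=0 t=2 v=7: → [2,5); WM=−∞
i=1 t=3 v=6: → [2,6); WM=−∞
i=2 t=3 v=9: → [2,6); WM=−∞
i=3 t=4 v=5: → [2,7); WM=4
i=4 t=5 v=9: → [2,8); WM=4
i=5 t=7 v=4: → [2,10); WM=4
i=6 t=0 v=4: DROP (t<4-0); WM=4
i=7 t=13 v=3: → [13,16); WM=13
i=8 t=12 v=6: DROP (t<13-0); WM=13
i=9 t=14 v=2: → [13,17); WM=13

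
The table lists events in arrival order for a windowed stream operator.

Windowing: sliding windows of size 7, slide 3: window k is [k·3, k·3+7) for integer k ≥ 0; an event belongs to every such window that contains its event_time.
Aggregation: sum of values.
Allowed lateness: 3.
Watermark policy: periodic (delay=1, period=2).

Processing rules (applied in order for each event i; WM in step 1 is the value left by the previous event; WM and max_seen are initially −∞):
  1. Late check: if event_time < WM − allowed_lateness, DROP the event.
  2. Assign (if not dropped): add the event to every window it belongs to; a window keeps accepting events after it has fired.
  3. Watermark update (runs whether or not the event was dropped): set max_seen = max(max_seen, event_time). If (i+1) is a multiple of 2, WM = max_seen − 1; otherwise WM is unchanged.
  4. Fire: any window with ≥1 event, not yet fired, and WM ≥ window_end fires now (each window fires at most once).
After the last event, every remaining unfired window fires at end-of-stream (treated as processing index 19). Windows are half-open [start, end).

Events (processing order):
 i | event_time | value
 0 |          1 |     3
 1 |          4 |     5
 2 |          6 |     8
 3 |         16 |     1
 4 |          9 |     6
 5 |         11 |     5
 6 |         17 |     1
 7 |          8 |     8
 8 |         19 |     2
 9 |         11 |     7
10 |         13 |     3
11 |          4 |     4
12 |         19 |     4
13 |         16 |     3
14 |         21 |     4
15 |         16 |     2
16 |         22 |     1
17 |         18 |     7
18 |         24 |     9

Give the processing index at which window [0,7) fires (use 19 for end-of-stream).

i=0 t=1 v=3: → [0,7); WM=−∞
i=1 t=4 v=5: → [3,10),[0,7); WM=3
i=2 t=6 v=8: → [6,13),[3,10),[0,7); WM=3
i=3 t=16 v=1: → [15,22),[12,19); WM=15; [0,7) fires=16 [3,10) fires=13 [6,13) fires=8
i=4 t=9 v=6: DROP (t<15-3); WM=15
i=5 t=11 v=5: DROP (t<15-3); WM=15
i=6 t=17 v=1: → [15,22),[12,19); WM=15
i=7 t=8 v=8: DROP (t<15-3); WM=16
i=8 t=19 v=2: → [18,25),[15,22); WM=16
i=9 t=11 v=7: DROP (t<16-3); WM=18
i=10 t=13 v=3: DROP (t<18-3); WM=18
i=11 t=4 v=4: DROP (t<18-3); WM=18
i=12 t=19 v=4: → [18,25),[15,22); WM=18
i=13 t=16 v=3: → [15,22),[12,19); WM=18
i=14 t=21 v=4: → [21,28),[18,25),[15,22); WM=18
i=15 t=16 v=2: → [15,22),[12,19); WM=20; [12,19) fires=7
i=16 t=22 v=1: → [21,28),[18,25); WM=20
i=17 t=18 v=7: → [18,25),[15,22),[12,19); WM=21
i=18 t=24 v=9: → [24,31),[21,28),[18,25); WM=21

3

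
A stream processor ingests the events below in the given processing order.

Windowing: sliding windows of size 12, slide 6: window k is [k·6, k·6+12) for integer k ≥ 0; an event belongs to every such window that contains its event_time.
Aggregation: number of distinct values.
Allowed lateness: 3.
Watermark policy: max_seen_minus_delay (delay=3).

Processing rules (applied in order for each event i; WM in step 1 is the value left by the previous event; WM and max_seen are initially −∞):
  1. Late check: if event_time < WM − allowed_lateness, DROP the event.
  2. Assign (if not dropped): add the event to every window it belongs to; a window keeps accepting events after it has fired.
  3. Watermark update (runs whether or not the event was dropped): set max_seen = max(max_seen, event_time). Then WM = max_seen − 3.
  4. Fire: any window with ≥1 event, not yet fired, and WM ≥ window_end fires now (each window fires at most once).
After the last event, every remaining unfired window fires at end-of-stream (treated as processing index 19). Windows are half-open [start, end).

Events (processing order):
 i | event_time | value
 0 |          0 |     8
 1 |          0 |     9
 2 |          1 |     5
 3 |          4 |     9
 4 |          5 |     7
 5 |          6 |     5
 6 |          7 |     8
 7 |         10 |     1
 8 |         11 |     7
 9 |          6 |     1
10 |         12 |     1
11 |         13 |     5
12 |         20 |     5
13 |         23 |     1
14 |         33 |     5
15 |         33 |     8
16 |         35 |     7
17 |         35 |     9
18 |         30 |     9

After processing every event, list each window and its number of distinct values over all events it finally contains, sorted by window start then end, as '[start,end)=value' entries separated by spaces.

[0,12)=5 [6,18)=4 [12,24)=2 [18,30)=2 [24,36)=4 [30,42)=4

i=0 t=0 v=8: → [0,12); WM=-3
i=1 t=0 v=9: → [0,12); WM=-3
i=2 t=1 v=5: → [0,12); WM=-2
i=3 t=4 v=9: → [0,12); WM=1
i=4 t=5 v=7: → [0,12); WM=2
i=5 t=6 v=5: → [6,18),[0,12); WM=3
i=6 t=7 v=8: → [6,18),[0,12); WM=4
i=7 t=10 v=1: → [6,18),[0,12); WM=7
i=8 t=11 v=7: → [6,18),[0,12); WM=8
i=9 t=6 v=1: → [6,18),[0,12); WM=8
i=10 t=12 v=1: → [12,24),[6,18); WM=9
i=11 t=13 v=5: → [12,24),[6,18); WM=10
i=12 t=20 v=5: → [18,30),[12,24); WM=17; [0,12) fires=5
i=13 t=23 v=1: → [18,30),[12,24); WM=20; [6,18) fires=4
i=14 t=33 v=5: → [30,42),[24,36); WM=30; [12,24) fires=2 [18,30) fires=2
i=15 t=33 v=8: → [30,42),[24,36); WM=30
i=16 t=35 v=7: → [30,42),[24,36); WM=32
i=17 t=35 v=9: → [30,42),[24,36); WM=32
i=18 t=30 v=9: → [30,42),[24,36); WM=32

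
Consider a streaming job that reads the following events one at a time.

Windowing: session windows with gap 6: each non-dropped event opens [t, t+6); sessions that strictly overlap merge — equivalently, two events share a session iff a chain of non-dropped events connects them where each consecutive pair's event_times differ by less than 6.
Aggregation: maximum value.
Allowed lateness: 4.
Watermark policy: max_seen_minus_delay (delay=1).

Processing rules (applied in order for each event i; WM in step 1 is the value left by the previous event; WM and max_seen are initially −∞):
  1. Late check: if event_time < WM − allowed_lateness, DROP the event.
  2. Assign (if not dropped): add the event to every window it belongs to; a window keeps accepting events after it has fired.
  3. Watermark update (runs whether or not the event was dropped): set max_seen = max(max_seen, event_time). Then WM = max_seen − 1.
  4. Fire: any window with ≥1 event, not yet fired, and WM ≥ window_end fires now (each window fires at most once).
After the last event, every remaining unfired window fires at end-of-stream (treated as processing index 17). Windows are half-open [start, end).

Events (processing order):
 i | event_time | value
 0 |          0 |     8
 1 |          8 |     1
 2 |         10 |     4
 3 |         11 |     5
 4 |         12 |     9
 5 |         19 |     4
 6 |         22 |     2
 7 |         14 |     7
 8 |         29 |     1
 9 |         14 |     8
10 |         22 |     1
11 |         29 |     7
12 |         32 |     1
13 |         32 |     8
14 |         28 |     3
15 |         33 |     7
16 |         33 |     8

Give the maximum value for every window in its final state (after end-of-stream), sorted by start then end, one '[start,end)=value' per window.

[0,6)=8 [8,18)=9 [19,28)=4 [28,39)=8

i=0 t=0 v=8: → [0,6); WM=-1
i=1 t=8 v=1: → [8,14); WM=7
i=2 t=10 v=4: → [8,16); WM=9
i=3 t=11 v=5: → [8,17); WM=10
i=4 t=12 v=9: → [8,18); WM=11
i=5 t=19 v=4: → [19,25); WM=18
i=6 t=22 v=2: → [19,28); WM=21
i=7 t=14 v=7: DROP (t<21-4); WM=21
i=8 t=29 v=1: → [29,35); WM=28
i=9 t=14 v=8: DROP (t<28-4); WM=28
i=10 t=22 v=1: DROP (t<28-4); WM=28
i=11 t=29 v=7: → [29,35); WM=28
i=12 t=32 v=1: → [29,38); WM=31
i=13 t=32 v=8: → [29,38); WM=31
i=14 t=28 v=3: → [28,38); WM=31
i=15 t=33 v=7: → [28,39); WM=32
i=16 t=33 v=8: → [28,39); WM=32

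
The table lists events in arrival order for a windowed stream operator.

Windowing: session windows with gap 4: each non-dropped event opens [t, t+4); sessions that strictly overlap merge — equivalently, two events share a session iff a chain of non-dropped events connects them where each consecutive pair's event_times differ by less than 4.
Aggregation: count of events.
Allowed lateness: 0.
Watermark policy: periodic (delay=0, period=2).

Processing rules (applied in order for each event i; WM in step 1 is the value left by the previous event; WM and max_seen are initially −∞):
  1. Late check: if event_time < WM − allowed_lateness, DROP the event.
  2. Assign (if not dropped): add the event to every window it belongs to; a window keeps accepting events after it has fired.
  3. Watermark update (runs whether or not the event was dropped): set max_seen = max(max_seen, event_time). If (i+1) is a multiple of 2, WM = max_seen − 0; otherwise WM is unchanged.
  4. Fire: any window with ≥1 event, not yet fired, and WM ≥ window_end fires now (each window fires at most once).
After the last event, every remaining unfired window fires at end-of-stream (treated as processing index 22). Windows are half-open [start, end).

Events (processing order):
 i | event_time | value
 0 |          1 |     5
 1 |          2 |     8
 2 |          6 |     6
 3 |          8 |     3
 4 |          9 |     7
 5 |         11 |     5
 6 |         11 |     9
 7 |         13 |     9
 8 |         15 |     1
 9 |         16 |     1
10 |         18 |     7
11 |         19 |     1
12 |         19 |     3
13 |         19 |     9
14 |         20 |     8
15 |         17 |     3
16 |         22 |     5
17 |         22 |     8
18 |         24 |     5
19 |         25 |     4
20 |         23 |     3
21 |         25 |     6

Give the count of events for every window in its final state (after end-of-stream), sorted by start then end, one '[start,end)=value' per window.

i=0 t=1 v=5: → [1,5); WM=−∞
i=1 t=2 v=8: → [1,6); WM=2
i=2 t=6 v=6: → [6,10); WM=2
i=3 t=8 v=3: → [6,12); WM=8
i=4 t=9 v=7: → [6,13); WM=8
i=5 t=11 v=5: → [6,15); WM=11
i=6 t=11 v=9: → [6,15); WM=11
i=7 t=13 v=9: → [6,17); WM=13
i=8 t=15 v=1: → [6,19); WM=13
i=9 t=16 v=1: → [6,20); WM=16
i=10 t=18 v=7: → [6,22); WM=16
i=11 t=19 v=1: → [6,23); WM=19
i=12 t=19 v=3: → [6,23); WM=19
i=13 t=19 v=9: → [6,23); WM=19
i=14 t=20 v=8: → [6,24); WM=19
i=15 t=17 v=3: DROP (t<19-0); WM=20
i=16 t=22 v=5: → [6,26); WM=20
i=17 t=22 v=8: → [6,26); WM=22
i=18 t=24 v=5: → [6,28); WM=22
i=19 t=25 v=4: → [6,29); WM=25
i=20 t=23 v=3: DROP (t<25-0); WM=25
i=21 t=25 v=6: → [6,29); WM=25

[1,6)=2 [6,29)=18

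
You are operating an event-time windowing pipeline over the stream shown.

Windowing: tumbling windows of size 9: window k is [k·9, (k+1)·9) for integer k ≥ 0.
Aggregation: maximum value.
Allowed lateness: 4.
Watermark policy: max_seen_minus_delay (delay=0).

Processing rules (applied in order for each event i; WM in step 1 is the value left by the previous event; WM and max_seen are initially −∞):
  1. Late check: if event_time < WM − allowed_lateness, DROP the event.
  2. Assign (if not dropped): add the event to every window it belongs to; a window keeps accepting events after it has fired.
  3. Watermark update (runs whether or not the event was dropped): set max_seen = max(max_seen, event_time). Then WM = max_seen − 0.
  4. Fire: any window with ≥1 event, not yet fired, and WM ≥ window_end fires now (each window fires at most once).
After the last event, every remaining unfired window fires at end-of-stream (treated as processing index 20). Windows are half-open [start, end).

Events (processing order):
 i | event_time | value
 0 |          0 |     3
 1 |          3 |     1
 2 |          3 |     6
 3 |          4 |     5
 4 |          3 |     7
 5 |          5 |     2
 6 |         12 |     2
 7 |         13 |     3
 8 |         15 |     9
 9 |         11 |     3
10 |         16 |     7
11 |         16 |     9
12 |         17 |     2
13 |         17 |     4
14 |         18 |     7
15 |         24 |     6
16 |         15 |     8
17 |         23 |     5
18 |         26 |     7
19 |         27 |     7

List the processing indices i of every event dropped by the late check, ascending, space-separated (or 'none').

i=0 t=0 v=3: → [0,9); WM=0
i=1 t=3 v=1: → [0,9); WM=3
i=2 t=3 v=6: → [0,9); WM=3
i=3 t=4 v=5: → [0,9); WM=4
i=4 t=3 v=7: → [0,9); WM=4
i=5 t=5 v=2: → [0,9); WM=5
i=6 t=12 v=2: → [9,18); WM=12; [0,9) fires=7
i=7 t=13 v=3: → [9,18); WM=13
i=8 t=15 v=9: → [9,18); WM=15
i=9 t=11 v=3: → [9,18); WM=15
i=10 t=16 v=7: → [9,18); WM=16
i=11 t=16 v=9: → [9,18); WM=16
i=12 t=17 v=2: → [9,18); WM=17
i=13 t=17 v=4: → [9,18); WM=17
i=14 t=18 v=7: → [18,27); WM=18; [9,18) fires=9
i=15 t=24 v=6: → [18,27); WM=24
i=16 t=15 v=8: DROP (t<24-4); WM=24
i=17 t=23 v=5: → [18,27); WM=24
i=18 t=26 v=7: → [18,27); WM=26
i=19 t=27 v=7: → [27,36); WM=27; [18,27) fires=7

16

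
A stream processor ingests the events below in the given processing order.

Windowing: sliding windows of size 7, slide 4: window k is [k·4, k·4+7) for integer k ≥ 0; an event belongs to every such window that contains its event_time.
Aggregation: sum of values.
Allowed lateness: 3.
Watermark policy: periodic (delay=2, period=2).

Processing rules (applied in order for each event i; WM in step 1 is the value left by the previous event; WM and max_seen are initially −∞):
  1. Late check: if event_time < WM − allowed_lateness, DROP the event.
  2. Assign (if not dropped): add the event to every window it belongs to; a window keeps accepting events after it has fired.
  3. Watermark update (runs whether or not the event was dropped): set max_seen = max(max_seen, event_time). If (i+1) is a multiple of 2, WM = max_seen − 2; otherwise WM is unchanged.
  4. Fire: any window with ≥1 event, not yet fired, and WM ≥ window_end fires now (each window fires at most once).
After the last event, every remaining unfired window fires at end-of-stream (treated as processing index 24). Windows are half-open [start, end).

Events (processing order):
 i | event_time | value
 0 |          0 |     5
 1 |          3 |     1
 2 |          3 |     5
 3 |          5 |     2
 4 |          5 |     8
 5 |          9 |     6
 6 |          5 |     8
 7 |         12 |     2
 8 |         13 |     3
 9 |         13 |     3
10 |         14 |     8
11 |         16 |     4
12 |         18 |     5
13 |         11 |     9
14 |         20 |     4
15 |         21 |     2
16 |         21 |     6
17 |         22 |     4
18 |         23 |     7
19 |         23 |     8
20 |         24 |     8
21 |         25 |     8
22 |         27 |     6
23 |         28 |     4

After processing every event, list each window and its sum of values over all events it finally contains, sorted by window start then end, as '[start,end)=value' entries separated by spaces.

[0,7)=29 [4,11)=24 [8,15)=31 [12,19)=25 [16,23)=25 [20,27)=47 [24,31)=26 [28,35)=4

i=0 t=0 v=5: → [0,7); WM=−∞
i=1 t=3 v=1: → [0,7); WM=1
i=2 t=3 v=5: → [0,7); WM=1
i=3 t=5 v=2: → [4,11),[0,7); WM=3
i=4 t=5 v=8: → [4,11),[0,7); WM=3
i=5 t=9 v=6: → [8,15),[4,11); WM=7; [0,7) fires=21
i=6 t=5 v=8: → [4,11),[0,7); WM=7
i=7 t=12 v=2: → [12,19),[8,15); WM=10
i=8 t=13 v=3: → [12,19),[8,15); WM=10
i=9 t=13 v=3: → [12,19),[8,15); WM=11; [4,11) fires=24
i=10 t=14 v=8: → [12,19),[8,15); WM=11
i=11 t=16 v=4: → [16,23),[12,19); WM=14
i=12 t=18 v=5: → [16,23),[12,19); WM=14
i=13 t=11 v=9: → [8,15); WM=16; [8,15) fires=31
i=14 t=20 v=4: → [20,27),[16,23); WM=16
i=15 t=21 v=2: → [20,27),[16,23); WM=19; [12,19) fires=25
i=16 t=21 v=6: → [20,27),[16,23); WM=19
i=17 t=22 v=4: → [20,27),[16,23); WM=20
i=18 t=23 v=7: → [20,27); WM=20
i=19 t=23 v=8: → [20,27); WM=21
i=20 t=24 v=8: → [24,31),[20,27); WM=21
i=21 t=25 v=8: → [24,31),[20,27); WM=23; [16,23) fires=25
i=22 t=27 v=6: → [24,31); WM=23
i=23 t=28 v=4: → [28,35),[24,31); WM=26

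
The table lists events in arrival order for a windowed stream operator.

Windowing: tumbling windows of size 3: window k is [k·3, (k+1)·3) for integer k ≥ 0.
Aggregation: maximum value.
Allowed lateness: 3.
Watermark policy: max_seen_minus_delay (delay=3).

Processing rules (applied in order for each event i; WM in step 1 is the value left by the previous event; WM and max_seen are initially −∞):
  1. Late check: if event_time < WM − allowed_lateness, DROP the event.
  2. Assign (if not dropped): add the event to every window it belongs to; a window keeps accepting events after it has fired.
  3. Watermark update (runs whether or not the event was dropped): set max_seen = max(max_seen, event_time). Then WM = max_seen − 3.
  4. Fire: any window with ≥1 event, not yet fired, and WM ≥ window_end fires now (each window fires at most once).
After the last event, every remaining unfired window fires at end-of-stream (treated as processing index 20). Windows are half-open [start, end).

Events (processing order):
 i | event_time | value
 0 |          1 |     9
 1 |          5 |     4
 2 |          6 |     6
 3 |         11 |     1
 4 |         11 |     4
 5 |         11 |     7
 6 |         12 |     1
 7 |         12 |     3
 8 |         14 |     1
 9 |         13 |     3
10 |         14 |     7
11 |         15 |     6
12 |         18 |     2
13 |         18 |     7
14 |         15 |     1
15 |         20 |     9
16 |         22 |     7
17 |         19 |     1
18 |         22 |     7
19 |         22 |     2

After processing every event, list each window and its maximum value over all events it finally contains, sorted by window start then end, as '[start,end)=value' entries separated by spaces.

[0,3)=9 [3,6)=4 [6,9)=6 [9,12)=7 [12,15)=7 [15,18)=6 [18,21)=9 [21,24)=7

i=0 t=1 v=9: → [0,3); WM=-2
i=1 t=5 v=4: → [3,6); WM=2
i=2 t=6 v=6: → [6,9); WM=3; [0,3) fires=9
i=3 t=11 v=1: → [9,12); WM=8; [3,6) fires=4
i=4 t=11 v=4: → [9,12); WM=8
i=5 t=11 v=7: → [9,12); WM=8
i=6 t=12 v=1: → [12,15); WM=9; [6,9) fires=6
i=7 t=12 v=3: → [12,15); WM=9
i=8 t=14 v=1: → [12,15); WM=11
i=9 t=13 v=3: → [12,15); WM=11
i=10 t=14 v=7: → [12,15); WM=11
i=11 t=15 v=6: → [15,18); WM=12; [9,12) fires=7
i=12 t=18 v=2: → [18,21); WM=15; [12,15) fires=7
i=13 t=18 v=7: → [18,21); WM=15
i=14 t=15 v=1: → [15,18); WM=15
i=15 t=20 v=9: → [18,21); WM=17
i=16 t=22 v=7: → [21,24); WM=19; [15,18) fires=6
i=17 t=19 v=1: → [18,21); WM=19
i=18 t=22 v=7: → [21,24); WM=19
i=19 t=22 v=2: → [21,24); WM=19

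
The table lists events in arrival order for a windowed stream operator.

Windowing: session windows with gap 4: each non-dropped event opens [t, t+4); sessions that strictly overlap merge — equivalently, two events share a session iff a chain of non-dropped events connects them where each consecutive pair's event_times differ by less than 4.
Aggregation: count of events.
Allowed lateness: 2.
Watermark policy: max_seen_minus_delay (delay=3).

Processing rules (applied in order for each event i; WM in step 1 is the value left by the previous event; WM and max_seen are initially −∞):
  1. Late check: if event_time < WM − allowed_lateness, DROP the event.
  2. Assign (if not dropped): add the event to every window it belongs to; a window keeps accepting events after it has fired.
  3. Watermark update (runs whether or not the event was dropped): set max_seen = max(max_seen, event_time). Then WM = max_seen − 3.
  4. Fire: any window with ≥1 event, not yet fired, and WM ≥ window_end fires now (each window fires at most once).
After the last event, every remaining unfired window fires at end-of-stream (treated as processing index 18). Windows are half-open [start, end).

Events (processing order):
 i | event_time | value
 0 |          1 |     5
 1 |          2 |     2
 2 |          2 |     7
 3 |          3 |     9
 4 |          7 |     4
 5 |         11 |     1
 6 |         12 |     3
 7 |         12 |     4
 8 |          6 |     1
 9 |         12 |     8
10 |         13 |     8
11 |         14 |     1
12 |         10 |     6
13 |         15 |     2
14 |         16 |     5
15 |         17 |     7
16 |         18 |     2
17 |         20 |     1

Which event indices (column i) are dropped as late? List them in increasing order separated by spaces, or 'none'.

i=0 t=1 v=5: → [1,5); WM=-2
i=1 t=2 v=2: → [1,6); WM=-1
i=2 t=2 v=7: → [1,6); WM=-1
i=3 t=3 v=9: → [1,7); WM=0
i=4 t=7 v=4: → [7,11); WM=4
i=5 t=11 v=1: → [11,15); WM=8
i=6 t=12 v=3: → [11,16); WM=9
i=7 t=12 v=4: → [11,16); WM=9
i=8 t=6 v=1: DROP (t<9-2); WM=9
i=9 t=12 v=8: → [11,16); WM=9
i=10 t=13 v=8: → [11,17); WM=10
i=11 t=14 v=1: → [11,18); WM=11
i=12 t=10 v=6: → [7,18); WM=11
i=13 t=15 v=2: → [7,19); WM=12
i=14 t=16 v=5: → [7,20); WM=13
i=15 t=17 v=7: → [7,21); WM=14
i=16 t=18 v=2: → [7,22); WM=15
i=17 t=20 v=1: → [7,24); WM=17

8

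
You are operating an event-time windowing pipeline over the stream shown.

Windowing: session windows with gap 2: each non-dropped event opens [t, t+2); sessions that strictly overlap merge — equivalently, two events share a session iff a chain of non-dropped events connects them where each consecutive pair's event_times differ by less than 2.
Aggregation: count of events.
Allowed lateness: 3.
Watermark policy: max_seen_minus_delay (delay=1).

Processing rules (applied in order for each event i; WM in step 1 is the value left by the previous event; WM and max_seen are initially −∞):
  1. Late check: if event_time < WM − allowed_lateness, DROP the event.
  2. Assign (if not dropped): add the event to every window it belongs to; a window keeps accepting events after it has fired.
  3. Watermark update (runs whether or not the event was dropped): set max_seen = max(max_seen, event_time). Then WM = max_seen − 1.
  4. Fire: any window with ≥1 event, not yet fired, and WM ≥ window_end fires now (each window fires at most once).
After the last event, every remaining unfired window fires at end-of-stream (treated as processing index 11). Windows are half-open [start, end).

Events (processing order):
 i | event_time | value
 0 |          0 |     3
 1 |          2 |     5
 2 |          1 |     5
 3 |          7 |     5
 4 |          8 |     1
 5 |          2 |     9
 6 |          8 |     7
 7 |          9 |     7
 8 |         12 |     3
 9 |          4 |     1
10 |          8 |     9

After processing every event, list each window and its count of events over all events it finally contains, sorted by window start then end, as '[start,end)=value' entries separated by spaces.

[0,4)=3 [7,11)=5 [12,14)=1

i=0 t=0 v=3: → [0,2); WM=-1
i=1 t=2 v=5: → [2,4); WM=1
i=2 t=1 v=5: → [0,4); WM=1
i=3 t=7 v=5: → [7,9); WM=6
i=4 t=8 v=1: → [7,10); WM=7
i=5 t=2 v=9: DROP (t<7-3); WM=7
i=6 t=8 v=7: → [7,10); WM=7
i=7 t=9 v=7: → [7,11); WM=8
i=8 t=12 v=3: → [12,14); WM=11
i=9 t=4 v=1: DROP (t<11-3); WM=11
i=10 t=8 v=9: → [7,11); WM=11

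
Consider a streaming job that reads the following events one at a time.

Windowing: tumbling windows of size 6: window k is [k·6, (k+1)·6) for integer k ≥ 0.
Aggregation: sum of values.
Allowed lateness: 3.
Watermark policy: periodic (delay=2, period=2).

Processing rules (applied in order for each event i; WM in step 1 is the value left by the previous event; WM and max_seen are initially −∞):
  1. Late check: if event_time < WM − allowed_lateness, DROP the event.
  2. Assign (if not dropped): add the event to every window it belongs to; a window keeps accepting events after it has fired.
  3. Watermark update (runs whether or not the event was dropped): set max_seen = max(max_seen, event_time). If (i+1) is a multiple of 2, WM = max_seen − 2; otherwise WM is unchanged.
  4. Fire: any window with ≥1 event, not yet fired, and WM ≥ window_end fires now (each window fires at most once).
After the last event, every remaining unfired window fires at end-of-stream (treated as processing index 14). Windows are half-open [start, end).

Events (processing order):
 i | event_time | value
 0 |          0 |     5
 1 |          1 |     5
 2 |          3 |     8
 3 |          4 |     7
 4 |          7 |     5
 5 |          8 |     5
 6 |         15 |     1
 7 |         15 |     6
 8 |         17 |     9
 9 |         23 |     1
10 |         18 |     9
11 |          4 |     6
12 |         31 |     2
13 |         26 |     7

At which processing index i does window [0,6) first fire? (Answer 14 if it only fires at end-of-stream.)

i=0 t=0 v=5: → [0,6); WM=−∞
i=1 t=1 v=5: → [0,6); WM=-1
i=2 t=3 v=8: → [0,6); WM=-1
i=3 t=4 v=7: → [0,6); WM=2
i=4 t=7 v=5: → [6,12); WM=2
i=5 t=8 v=5: → [6,12); WM=6; [0,6) fires=25
i=6 t=15 v=1: → [12,18); WM=6
i=7 t=15 v=6: → [12,18); WM=13; [6,12) fires=10
i=8 t=17 v=9: → [12,18); WM=13
i=9 t=23 v=1: → [18,24); WM=21; [12,18) fires=16
i=10 t=18 v=9: → [18,24); WM=21
i=11 t=4 v=6: DROP (t<21-3); WM=21
i=12 t=31 v=2: → [30,36); WM=21
i=13 t=26 v=7: → [24,30); WM=29; [18,24) fires=10

5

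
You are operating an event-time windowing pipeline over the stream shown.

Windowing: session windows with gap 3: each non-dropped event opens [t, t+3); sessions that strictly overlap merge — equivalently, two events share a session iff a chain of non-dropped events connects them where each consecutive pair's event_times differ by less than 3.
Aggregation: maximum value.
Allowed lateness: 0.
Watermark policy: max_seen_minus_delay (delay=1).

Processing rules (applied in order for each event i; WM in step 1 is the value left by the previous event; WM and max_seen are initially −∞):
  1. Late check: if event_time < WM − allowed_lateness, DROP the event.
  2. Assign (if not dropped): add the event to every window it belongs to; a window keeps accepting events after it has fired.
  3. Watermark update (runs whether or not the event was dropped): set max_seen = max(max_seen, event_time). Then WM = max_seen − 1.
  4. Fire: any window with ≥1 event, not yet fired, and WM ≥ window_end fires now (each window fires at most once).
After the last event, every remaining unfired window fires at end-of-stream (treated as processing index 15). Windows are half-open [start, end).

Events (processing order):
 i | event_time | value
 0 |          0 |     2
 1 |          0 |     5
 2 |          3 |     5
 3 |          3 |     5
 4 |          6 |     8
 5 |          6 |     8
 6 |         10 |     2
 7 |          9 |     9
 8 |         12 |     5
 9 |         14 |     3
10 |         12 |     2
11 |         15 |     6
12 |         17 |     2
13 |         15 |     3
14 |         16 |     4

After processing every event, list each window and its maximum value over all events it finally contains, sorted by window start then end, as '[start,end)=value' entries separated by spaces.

i=0 t=0 v=2: → [0,3); WM=-1
i=1 t=0 v=5: → [0,3); WM=-1
i=2 t=3 v=5: → [3,6); WM=2
i=3 t=3 v=5: → [3,6); WM=2
i=4 t=6 v=8: → [6,9); WM=5
i=5 t=6 v=8: → [6,9); WM=5
i=6 t=10 v=2: → [10,13); WM=9
i=7 t=9 v=9: → [9,13); WM=9
i=8 t=12 v=5: → [9,15); WM=11
i=9 t=14 v=3: → [9,17); WM=13
i=10 t=12 v=2: DROP (t<13-0); WM=13
i=11 t=15 v=6: → [9,18); WM=14
i=12 t=17 v=2: → [9,20); WM=16
i=13 t=15 v=3: DROP (t<16-0); WM=16
i=14 t=16 v=4: → [9,20); WM=16

[0,3)=5 [3,6)=5 [6,9)=8 [9,20)=9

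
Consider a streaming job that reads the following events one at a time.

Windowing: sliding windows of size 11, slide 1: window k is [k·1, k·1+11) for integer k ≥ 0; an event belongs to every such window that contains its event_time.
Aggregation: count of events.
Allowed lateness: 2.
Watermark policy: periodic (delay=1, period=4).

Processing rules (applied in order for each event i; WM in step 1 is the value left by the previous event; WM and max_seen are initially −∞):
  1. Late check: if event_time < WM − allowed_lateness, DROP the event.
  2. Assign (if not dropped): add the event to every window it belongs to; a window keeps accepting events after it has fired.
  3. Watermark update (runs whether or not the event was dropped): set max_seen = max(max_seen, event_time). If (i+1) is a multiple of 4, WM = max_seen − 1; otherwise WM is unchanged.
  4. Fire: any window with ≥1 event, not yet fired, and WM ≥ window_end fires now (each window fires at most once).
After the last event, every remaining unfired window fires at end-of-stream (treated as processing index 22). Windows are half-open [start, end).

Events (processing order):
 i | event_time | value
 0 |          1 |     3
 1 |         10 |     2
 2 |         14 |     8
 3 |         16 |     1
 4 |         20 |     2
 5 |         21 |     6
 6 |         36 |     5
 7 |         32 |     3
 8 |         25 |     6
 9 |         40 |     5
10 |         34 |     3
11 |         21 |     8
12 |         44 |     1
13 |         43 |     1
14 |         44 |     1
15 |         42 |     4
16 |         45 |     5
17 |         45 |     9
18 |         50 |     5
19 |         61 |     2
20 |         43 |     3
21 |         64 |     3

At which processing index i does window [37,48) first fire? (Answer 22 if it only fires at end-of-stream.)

19

i=0 t=1 v=3: → [1,12),[0,11); WM=−∞
i=1 t=10 v=2: → [10,21),[9,20),[8,19),[7,18),[6,17),[5,16),[4,15),[3,14),[2,13),[1,12),[0,11); WM=−∞
i=2 t=14 v=8: → [14,25),[13,24),[12,23),[11,22),[10,21),[9,20),[8,19),[7,18),[6,17),[5,16),[4,15); WM=−∞
i=3 t=16 v=1: → [16,27),[15,26),[14,25),[13,24),[12,23),[11,22),[10,21),[9,20),[8,19),[7,18),[6,17); WM=15; [0,11) fires=2 [1,12) fires=2 [2,13) fires=1 [3,14) fires=1 [4,15) fires=2
i=4 t=20 v=2: → [20,31),[19,30),[18,29),[17,28),[16,27),[15,26),[14,25),[13,24),[12,23),[11,22),[10,21); WM=15
i=5 t=21 v=6: → [21,32),[20,31),[19,30),[18,29),[17,28),[16,27),[15,26),[14,25),[13,24),[12,23),[11,22); WM=15
i=6 t=36 v=5: → [36,47),[35,46),[34,45),[33,44),[32,43),[31,42),[30,41),[29,40),[28,39),[27,38),[26,37); WM=15
i=7 t=32 v=3: → [32,43),[31,42),[30,41),[29,40),[28,39),[27,38),[26,37),[25,36),[24,35),[23,34),[22,33); WM=35; [5,16) fires=2 [6,17) fires=3 [7,18) fires=3 [8,19) fires=3 [9,20) fires=3 [10,21) fires=4 [11,22) fires=4 [12,23) fires=4 [13,24) fires=4 [14,25) fires=4 [15,26) fires=3 [16,27) fires=3 [17,28) fires=2 [18,29) fires=2 [19,30) fires=2 [20,31) fires=2 [21,32) fires=1 [22,33) fires=1 [23,34) fires=1 [24,35) fires=1
i=8 t=25 v=6: DROP (t<35-2); WM=35
i=9 t=40 v=5: → [40,51),[39,50),[38,49),[37,48),[36,47),[35,46),[34,45),[33,44),[32,43),[31,42),[30,41); WM=35
i=10 t=34 v=3: → [34,45),[33,44),[32,43),[31,42),[30,41),[29,40),[28,39),[27,38),[26,37),[25,36),[24,35); WM=35
i=11 t=21 v=8: DROP (t<35-2); WM=39; [25,36) fires=2 [26,37) fires=3 [27,38) fires=3 [28,39) fires=3
i=12 t=44 v=1: → [44,55),[43,54),[42,53),[41,52),[40,51),[39,50),[38,49),[37,48),[36,47),[35,46),[34,45); WM=39
i=13 t=43 v=1: → [43,54),[42,53),[41,52),[40,51),[39,50),[38,49),[37,48),[36,47),[35,46),[34,45),[33,44); WM=39
i=14 t=44 v=1: → [44,55),[43,54),[42,53),[41,52),[40,51),[39,50),[38,49),[37,48),[36,47),[35,46),[34,45); WM=39
i=15 t=42 v=4: → [42,53),[41,52),[40,51),[39,50),[38,49),[37,48),[36,47),[35,46),[34,45),[33,44),[32,43); WM=43; [29,40) fires=3 [30,41) fires=4 [31,42) fires=4 [32,43) fires=5
i=16 t=45 v=5: → [45,56),[44,55),[43,54),[42,53),[41,52),[40,51),[39,50),[38,49),[37,48),[36,47),[35,46); WM=43
i=17 t=45 v=9: → [45,56),[44,55),[43,54),[42,53),[41,52),[40,51),[39,50),[38,49),[37,48),[36,47),[35,46); WM=43
i=18 t=50 v=5: → [50,61),[49,60),[48,59),[47,58),[46,57),[45,56),[44,55),[43,54),[42,53),[41,52),[40,51); WM=43
i=19 t=61 v=2: → [61,72),[60,71),[59,70),[58,69),[57,68),[56,67),[55,66),[54,65),[53,64),[52,63),[51,62); WM=60; [33,44) fires=5 [34,45) fires=7 [35,46) fires=8 [36,47) fires=8 [37,48) fires=7 [38,49) fires=7 [39,50) fires=7 [40,51) fires=8 [41,52) fires=7 [42,53) fires=7 [43,54) fires=6 [44,55) fires=5 [45,56) fires=3 [46,57) fires=1 [47,58) fires=1 [48,59) fires=1 [49,60) fires=1
i=20 t=43 v=3: DROP (t<60-2); WM=60
i=21 t=64 v=3: → [64,75),[63,74),[62,73),[61,72),[60,71),[59,70),[58,69),[57,68),[56,67),[55,66),[54,65); WM=60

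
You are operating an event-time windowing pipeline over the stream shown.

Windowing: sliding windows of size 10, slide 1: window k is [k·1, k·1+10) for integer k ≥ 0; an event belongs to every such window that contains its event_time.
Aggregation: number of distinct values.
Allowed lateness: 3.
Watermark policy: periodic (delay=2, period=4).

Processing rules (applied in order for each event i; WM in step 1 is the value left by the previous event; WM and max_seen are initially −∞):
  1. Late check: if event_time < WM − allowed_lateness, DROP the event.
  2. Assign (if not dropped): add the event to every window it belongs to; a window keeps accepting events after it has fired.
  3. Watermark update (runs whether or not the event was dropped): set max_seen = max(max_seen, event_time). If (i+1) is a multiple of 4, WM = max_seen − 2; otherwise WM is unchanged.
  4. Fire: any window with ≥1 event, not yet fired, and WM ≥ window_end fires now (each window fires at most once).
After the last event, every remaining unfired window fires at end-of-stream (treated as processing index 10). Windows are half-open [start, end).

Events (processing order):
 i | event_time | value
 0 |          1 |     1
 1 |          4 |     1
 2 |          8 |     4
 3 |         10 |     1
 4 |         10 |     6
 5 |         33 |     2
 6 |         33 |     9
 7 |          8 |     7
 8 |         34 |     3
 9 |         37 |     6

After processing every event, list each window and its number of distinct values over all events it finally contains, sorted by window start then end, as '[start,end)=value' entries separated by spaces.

[0,10)=3 [1,11)=4 [2,12)=4 [3,13)=4 [4,14)=4 [5,15)=4 [6,16)=4 [7,17)=4 [8,18)=4 [9,19)=2 [10,20)=2 [24,34)=2 [25,35)=3 [26,36)=3 [27,37)=3 [28,38)=4 [29,39)=4 [30,40)=4 [31,41)=4 [32,42)=4 [33,43)=4 [34,44)=2 [35,45)=1 [36,46)=1 [37,47)=1

i=0 t=1 v=1: → [1,11),[0,10); WM=−∞
i=1 t=4 v=1: → [4,14),[3,13),[2,12),[1,11),[0,10); WM=−∞
i=2 t=8 v=4: → [8,18),[7,17),[6,16),[5,15),[4,14),[3,13),[2,12),[1,11),[0,10); WM=−∞
i=3 t=10 v=1: → [10,20),[9,19),[8,18),[7,17),[6,16),[5,15),[4,14),[3,13),[2,12),[1,11); WM=8
i=4 t=10 v=6: → [10,20),[9,19),[8,18),[7,17),[6,16),[5,15),[4,14),[3,13),[2,12),[1,11); WM=8
i=5 t=33 v=2: → [33,43),[32,42),[31,41),[30,40),[29,39),[28,38),[27,37),[26,36),[25,35),[24,34); WM=8
i=6 t=33 v=9: → [33,43),[32,42),[31,41),[30,40),[29,39),[28,38),[27,37),[26,36),[25,35),[24,34); WM=8
i=7 t=8 v=7: → [8,18),[7,17),[6,16),[5,15),[4,14),[3,13),[2,12),[1,11),[0,10); WM=31; [0,10) fires=3 [1,11) fires=4 [2,12) fires=4 [3,13) fires=4 [4,14) fires=4 [5,15) fires=4 [6,16) fires=4 [7,17) fires=4 [8,18) fires=4 [9,19) fires=2 [10,20) fires=2
i=8 t=34 v=3: → [34,44),[33,43),[32,42),[31,41),[30,40),[29,39),[28,38),[27,37),[26,36),[25,35); WM=31
i=9 t=37 v=6: → [37,47),[36,46),[35,45),[34,44),[33,43),[32,42),[31,41),[30,40),[29,39),[28,38); WM=31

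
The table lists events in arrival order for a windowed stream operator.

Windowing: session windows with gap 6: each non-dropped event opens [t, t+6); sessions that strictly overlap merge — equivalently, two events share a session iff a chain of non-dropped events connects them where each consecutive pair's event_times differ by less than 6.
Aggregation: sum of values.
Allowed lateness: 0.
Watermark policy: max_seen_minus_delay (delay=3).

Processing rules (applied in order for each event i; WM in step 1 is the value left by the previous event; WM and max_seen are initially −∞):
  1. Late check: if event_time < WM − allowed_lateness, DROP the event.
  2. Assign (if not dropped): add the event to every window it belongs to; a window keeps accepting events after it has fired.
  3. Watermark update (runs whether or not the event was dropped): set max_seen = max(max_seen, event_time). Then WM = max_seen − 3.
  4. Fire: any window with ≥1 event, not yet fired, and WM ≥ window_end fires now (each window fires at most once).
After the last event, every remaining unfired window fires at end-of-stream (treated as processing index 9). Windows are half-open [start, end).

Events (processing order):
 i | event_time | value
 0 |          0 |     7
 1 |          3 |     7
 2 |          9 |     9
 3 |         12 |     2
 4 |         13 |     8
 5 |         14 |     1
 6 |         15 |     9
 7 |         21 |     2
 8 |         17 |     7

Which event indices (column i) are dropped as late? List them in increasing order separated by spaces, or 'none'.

i=0 t=0 v=7: → [0,6); WM=-3
i=1 t=3 v=7: → [0,9); WM=0
i=2 t=9 v=9: → [9,15); WM=6
i=3 t=12 v=2: → [9,18); WM=9
i=4 t=13 v=8: → [9,19); WM=10
i=5 t=14 v=1: → [9,20); WM=11
i=6 t=15 v=9: → [9,21); WM=12
i=7 t=21 v=2: → [21,27); WM=18
i=8 t=17 v=7: DROP (t<18-0); WM=18

8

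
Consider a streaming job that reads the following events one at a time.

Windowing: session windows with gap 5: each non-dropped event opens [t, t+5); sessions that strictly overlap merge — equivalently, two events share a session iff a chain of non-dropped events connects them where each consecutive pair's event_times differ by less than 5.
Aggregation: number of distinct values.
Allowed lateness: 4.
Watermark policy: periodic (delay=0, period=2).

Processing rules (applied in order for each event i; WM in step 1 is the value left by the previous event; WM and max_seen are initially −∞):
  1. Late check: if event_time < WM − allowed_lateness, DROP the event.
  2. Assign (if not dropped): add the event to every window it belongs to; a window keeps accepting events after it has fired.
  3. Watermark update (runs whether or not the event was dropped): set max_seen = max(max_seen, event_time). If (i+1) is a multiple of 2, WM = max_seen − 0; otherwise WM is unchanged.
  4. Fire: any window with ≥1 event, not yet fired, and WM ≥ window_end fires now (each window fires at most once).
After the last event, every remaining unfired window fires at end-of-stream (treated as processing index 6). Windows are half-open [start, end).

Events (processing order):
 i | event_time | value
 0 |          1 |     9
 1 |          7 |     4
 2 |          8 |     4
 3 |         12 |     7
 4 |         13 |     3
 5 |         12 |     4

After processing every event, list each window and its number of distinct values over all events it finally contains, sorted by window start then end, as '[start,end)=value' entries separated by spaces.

[1,6)=1 [7,18)=3

i=0 t=1 v=9: → [1,6); WM=−∞
i=1 t=7 v=4: → [7,12); WM=7
i=2 t=8 v=4: → [7,13); WM=7
i=3 t=12 v=7: → [7,17); WM=12
i=4 t=13 v=3: → [7,18); WM=12
i=5 t=12 v=4: → [7,18); WM=13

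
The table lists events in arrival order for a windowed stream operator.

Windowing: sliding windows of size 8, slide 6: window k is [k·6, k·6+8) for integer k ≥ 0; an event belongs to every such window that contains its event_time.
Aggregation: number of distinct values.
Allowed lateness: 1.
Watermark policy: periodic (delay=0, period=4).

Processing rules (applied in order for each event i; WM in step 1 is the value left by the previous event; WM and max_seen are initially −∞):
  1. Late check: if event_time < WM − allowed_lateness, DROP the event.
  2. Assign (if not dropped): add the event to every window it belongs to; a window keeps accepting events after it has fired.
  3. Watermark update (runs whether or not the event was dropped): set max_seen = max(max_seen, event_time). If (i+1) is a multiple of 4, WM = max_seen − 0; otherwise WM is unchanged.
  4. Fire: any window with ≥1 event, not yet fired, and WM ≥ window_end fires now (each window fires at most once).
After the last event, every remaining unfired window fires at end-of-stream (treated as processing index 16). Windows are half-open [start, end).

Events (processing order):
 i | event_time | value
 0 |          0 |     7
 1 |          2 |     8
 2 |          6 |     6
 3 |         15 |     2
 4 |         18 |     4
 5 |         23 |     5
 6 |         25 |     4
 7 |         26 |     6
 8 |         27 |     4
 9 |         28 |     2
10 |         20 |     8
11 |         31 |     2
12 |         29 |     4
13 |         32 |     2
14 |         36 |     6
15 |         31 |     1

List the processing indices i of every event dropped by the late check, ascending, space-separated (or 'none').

10 12

i=0 t=0 v=7: → [0,8); WM=−∞
i=1 t=2 v=8: → [0,8); WM=−∞
i=2 t=6 v=6: → [6,14),[0,8); WM=−∞
i=3 t=15 v=2: → [12,20); WM=15; [0,8) fires=3 [6,14) fires=1
i=4 t=18 v=4: → [18,26),[12,20); WM=15
i=5 t=23 v=5: → [18,26); WM=15
i=6 t=25 v=4: → [24,32),[18,26); WM=15
i=7 t=26 v=6: → [24,32); WM=26; [12,20) fires=2 [18,26) fires=2
i=8 t=27 v=4: → [24,32); WM=26
i=9 t=28 v=2: → [24,32); WM=26
i=10 t=20 v=8: DROP (t<26-1); WM=26
i=11 t=31 v=2: → [30,38),[24,32); WM=31
i=12 t=29 v=4: DROP (t<31-1); WM=31
i=13 t=32 v=2: → [30,38); WM=31
i=14 t=36 v=6: → [36,44),[30,38); WM=31
i=15 t=31 v=1: → [30,38),[24,32); WM=36; [24,32) fires=4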